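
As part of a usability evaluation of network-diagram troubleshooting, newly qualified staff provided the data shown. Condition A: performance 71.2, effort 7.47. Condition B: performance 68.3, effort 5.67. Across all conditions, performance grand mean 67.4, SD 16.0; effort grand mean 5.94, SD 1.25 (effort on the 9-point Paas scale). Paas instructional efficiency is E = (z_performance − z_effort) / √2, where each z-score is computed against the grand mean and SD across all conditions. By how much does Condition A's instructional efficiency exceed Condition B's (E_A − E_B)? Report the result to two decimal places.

-0.89

Condition A: z_P = (71.2 − 67.4)/16.0 = 0.2375; z_E = (7.47 − 5.94)/1.25 = 1.2240; E_A = (0.2375 − 1.2240)/√2 = -0.6976.
Condition B: z_P = (68.3 − 67.4)/16.0 = 0.0562; z_E = (5.67 − 5.94)/1.25 = -0.2160; E_B = (0.0562 − (-0.2160))/√2 = 0.1925.
E_A − E_B = -0.6976 − 0.1925 = -0.8901 ≈ -0.89.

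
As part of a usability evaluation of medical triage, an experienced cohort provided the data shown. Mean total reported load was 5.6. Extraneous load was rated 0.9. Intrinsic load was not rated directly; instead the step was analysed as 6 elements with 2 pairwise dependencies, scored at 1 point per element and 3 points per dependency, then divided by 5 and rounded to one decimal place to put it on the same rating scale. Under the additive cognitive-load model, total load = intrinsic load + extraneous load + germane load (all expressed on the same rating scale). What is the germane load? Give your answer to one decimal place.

Intrinsic (element-interactivity): (6 × 1 + 2 × 3) / 5 = 12 / 5 = 2.4000 → 2.4.
germane load = total − intrinsic − extraneous
             = 5.6 − 2.4 − 0.9 = 2.3.

2.3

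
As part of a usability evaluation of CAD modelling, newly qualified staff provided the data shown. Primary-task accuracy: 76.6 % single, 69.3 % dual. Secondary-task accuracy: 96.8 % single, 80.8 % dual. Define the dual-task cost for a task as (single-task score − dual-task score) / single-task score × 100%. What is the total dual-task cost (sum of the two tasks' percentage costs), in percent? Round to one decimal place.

26.1

Primary cost = (76.6 − 69.3) / 76.6 × 100% = 9.5300%.
Secondary cost = (96.8 − 80.8) / 96.8 × 100% = 16.5289%.
Total = 9.5300% + 16.5289% = 26.0589% ≈ 26.1%.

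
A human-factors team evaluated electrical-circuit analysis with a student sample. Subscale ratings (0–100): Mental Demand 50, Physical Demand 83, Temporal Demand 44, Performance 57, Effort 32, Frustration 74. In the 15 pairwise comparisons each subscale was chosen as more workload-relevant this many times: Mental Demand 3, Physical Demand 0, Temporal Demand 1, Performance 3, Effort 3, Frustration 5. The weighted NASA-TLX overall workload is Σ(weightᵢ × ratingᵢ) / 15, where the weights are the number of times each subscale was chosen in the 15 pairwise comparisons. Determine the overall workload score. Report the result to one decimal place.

55.4

The tallies are the weights (they sum to 15).
Weighted sum = 3·50 + 0·83 + 1·44 + 3·57 + 3·32 + 5·74
            = 150 + 0 + 44 + 171 + 96 + 370 = 831.
Overall workload = 831 / 15 = 55.4000 ≈ 55.4.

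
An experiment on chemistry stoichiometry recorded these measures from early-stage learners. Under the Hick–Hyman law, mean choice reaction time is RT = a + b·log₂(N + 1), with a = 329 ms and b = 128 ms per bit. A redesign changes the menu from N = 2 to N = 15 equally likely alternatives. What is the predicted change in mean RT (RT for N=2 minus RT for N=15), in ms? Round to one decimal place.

RT(2) = 329 + 128·log₂(3) = 329 + 128·1.5850 = 531.8800 ms.
RT(15) = 329 + 128·log₂(16) = 329 + 128·4.0000 = 841.0000 ms.
Difference = 531.8800 − 841.0000 = -309.1200 ≈ -309.1 ms.

-309.1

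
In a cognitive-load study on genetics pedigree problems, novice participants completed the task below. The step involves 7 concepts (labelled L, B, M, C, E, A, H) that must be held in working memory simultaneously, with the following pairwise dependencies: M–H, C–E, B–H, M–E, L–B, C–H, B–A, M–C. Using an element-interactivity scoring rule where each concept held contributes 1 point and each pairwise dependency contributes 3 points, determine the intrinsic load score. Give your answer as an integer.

31

Count of concepts held simultaneously: 7.
Count of pairwise dependencies listed: 8.
Element contribution: 7 × 1 = 7.
Interaction contribution: 8 × 3 = 24.
Intrinsic load = 7 + 24 = 31.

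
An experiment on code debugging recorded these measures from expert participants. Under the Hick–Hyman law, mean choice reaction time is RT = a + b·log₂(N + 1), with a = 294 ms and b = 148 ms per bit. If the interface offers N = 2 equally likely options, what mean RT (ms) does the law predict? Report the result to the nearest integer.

log₂(2 + 1) = log₂(3) = 1.5850.
RT = 294 + 148 × 1.5850 = 294 + 234.5800 = 528.5800 ms.
≈ 529 ms.

529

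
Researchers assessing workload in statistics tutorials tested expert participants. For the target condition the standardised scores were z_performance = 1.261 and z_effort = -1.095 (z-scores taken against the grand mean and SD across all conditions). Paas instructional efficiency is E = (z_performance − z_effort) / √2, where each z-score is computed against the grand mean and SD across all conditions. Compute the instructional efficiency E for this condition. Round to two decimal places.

z_P − z_E = 1.261 − (-1.095) = 2.3560.
E = 2.3560 / √2 = 2.3560 / 1.41421 = 1.6659 ≈ 1.67.

1.67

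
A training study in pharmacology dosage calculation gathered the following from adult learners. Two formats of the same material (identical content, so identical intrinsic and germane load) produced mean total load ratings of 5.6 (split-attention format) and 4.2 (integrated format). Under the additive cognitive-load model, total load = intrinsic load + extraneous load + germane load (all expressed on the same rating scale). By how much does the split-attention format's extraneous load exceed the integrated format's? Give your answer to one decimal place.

Intrinsic and germane load are equal across formats, so the difference in total load equals the difference in extraneous load.
Extraneous-load difference = 5.6 − 4.2 = 1.4.

1.4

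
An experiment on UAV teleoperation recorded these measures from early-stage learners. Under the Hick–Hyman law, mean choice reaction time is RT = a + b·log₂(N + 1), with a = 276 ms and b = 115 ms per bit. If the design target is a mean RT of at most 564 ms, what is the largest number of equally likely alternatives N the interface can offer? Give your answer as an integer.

4

Set 276 + 115·log₂(N + 1) ≤ 564.
log₂(N + 1) ≤ (564 − 276) / 115 = 2.5043.
N + 1 ≤ 2^2.5043 = 5.6737.
N ≤ 4.6737, so the largest integer N is 4.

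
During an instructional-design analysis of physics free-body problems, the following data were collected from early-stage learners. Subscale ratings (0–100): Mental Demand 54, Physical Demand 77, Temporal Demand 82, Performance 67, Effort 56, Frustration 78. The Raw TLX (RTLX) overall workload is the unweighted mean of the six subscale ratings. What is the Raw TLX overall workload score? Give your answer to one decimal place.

Sum of ratings = 54 + 77 + 82 + 67 + 56 + 78 = 414.
RTLX = 414 / 6 = 69.0000 ≈ 69.0.

69.0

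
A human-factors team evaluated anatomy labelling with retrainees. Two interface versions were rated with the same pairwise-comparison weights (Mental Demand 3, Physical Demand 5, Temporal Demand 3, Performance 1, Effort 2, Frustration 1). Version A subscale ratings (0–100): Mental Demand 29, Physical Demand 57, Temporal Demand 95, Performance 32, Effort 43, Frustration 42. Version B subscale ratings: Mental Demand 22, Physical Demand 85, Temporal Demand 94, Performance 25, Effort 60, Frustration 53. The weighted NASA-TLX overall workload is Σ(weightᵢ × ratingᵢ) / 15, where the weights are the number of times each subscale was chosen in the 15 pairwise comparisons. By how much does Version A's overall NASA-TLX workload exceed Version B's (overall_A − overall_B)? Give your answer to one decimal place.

-10.3

Version A weighted sum = 3·29 + 5·57 + 3·95 + 1·32 + 2·43 + 1·42 = 87 + 285 + 285 + 32 + 86 + 42 = 817; overall_A = 817/15 = 54.4667.
Version B weighted sum = 3·22 + 5·85 + 3·94 + 1·25 + 2·60 + 1·53 = 66 + 425 + 282 + 25 + 120 + 53 = 971; overall_B = 971/15 = 64.7333.
Difference = 54.4667 − 64.7333 = -10.2666 ≈ -10.3.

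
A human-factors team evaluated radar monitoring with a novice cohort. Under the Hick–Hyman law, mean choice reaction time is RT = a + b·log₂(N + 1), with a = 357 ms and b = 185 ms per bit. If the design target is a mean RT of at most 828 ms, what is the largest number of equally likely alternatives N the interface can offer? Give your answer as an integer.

4

Set 357 + 185·log₂(N + 1) ≤ 828.
log₂(N + 1) ≤ (828 − 357) / 185 = 2.5459.
N + 1 ≤ 2^2.5459 = 5.8397.
N ≤ 4.8397, so the largest integer N is 4.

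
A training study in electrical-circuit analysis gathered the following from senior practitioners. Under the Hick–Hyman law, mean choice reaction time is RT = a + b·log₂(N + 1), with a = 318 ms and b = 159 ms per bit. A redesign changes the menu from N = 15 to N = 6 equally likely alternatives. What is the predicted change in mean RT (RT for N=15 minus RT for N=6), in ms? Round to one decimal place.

189.6

RT(15) = 318 + 159·log₂(16) = 318 + 159·4.0000 = 954.0000 ms.
RT(6) = 318 + 159·log₂(7) = 318 + 159·2.8074 = 764.3766 ms.
Difference = 954.0000 − 764.3766 = 189.6234 ≈ 189.6 ms.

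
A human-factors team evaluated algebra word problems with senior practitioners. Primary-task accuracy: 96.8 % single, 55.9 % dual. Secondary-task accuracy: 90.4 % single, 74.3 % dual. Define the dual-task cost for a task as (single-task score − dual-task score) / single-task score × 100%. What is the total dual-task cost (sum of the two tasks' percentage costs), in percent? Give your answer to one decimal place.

Primary cost = (96.8 − 55.9) / 96.8 × 100% = 42.2521%.
Secondary cost = (90.4 − 74.3) / 90.4 × 100% = 17.8097%.
Total = 42.2521% + 17.8097% = 60.0618% ≈ 60.1%.

60.1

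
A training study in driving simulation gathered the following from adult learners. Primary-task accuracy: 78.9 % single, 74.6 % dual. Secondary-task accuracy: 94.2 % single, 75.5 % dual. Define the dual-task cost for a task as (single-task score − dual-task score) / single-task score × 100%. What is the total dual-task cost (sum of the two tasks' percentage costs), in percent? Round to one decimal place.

Primary cost = (78.9 − 74.6) / 78.9 × 100% = 5.4499%.
Secondary cost = (94.2 − 75.5) / 94.2 × 100% = 19.8514%.
Total = 5.4499% + 19.8514% = 25.3013% ≈ 25.3%.

25.3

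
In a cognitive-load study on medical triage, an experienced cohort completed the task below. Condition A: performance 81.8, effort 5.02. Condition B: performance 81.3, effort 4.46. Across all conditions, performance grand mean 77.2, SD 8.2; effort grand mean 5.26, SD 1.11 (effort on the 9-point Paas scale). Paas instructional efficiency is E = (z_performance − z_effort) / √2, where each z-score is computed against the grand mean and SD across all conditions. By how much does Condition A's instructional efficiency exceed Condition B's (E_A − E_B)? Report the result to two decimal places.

-0.31

Condition A: z_P = (81.8 − 77.2)/8.2 = 0.5610; z_E = (5.02 − 5.26)/1.11 = -0.2162; E_A = (0.5610 − (-0.2162))/√2 = 0.5496.
Condition B: z_P = (81.3 − 77.2)/8.2 = 0.5000; z_E = (4.46 − 5.26)/1.11 = -0.7207; E_B = (0.5000 − (-0.7207))/√2 = 0.8632.
E_A − E_B = 0.5496 − 0.8632 = -0.3136 ≈ -0.31.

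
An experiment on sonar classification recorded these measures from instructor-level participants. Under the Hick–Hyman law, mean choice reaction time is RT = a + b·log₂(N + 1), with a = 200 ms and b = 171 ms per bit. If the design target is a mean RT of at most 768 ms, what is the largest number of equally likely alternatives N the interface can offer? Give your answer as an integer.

Set 200 + 171·log₂(N + 1) ≤ 768.
log₂(N + 1) ≤ (768 − 200) / 171 = 3.3216.
N + 1 ≤ 2^3.3216 = 9.9977.
N ≤ 8.9977, so the largest integer N is 8.

8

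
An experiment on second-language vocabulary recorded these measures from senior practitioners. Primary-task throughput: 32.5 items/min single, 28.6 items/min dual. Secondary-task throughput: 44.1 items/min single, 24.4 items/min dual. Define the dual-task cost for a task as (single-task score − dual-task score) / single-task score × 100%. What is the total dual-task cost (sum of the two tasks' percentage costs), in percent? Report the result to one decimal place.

56.7

Primary cost = (32.5 − 28.6) / 32.5 × 100% = 12.0000%.
Secondary cost = (44.1 − 24.4) / 44.1 × 100% = 44.6712%.
Total = 12.0000% + 44.6712% = 56.6712% ≈ 56.7%.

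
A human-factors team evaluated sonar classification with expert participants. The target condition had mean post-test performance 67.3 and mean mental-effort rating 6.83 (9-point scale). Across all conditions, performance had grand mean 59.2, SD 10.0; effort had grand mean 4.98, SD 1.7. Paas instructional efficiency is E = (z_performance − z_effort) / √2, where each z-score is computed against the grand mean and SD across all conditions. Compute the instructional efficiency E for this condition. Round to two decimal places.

z_performance = (67.3 − 59.2) / 10.0 = 8.1000 / 10.0 = 0.8100.
z_effort = (6.83 − 4.98) / 1.7 = 1.8500 / 1.7 = 1.0882.
z_P − z_E = 0.8100 − 1.0882 = -0.2782.
E = -0.2782 / √2 = -0.2782 / 1.41421 = -0.1967 ≈ -0.20.

-0.20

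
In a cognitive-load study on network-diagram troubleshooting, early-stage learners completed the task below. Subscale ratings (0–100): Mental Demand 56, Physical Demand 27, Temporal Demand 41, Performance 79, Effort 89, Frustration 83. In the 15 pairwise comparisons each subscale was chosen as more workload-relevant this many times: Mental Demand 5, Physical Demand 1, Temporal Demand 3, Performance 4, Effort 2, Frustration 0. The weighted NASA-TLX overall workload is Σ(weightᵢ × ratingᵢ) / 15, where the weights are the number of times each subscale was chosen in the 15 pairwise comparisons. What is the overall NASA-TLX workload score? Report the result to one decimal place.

The tallies are the weights (they sum to 15).
Weighted sum = 5·56 + 1·27 + 3·41 + 4·79 + 2·89 + 0·83
            = 280 + 27 + 123 + 316 + 178 + 0 = 924.
Overall workload = 924 / 15 = 61.6000 ≈ 61.6.

61.6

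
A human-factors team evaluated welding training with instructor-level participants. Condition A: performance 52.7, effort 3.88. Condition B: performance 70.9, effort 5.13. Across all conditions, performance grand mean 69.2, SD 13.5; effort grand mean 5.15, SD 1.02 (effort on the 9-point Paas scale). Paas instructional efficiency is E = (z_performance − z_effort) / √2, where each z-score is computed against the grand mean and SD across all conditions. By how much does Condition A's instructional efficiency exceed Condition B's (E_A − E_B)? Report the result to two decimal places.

Condition A: z_P = (52.7 − 69.2)/13.5 = -1.2222; z_E = (3.88 − 5.15)/1.02 = -1.2451; E_A = (-1.2222 − (-1.2451))/√2 = 0.0162.
Condition B: z_P = (70.9 − 69.2)/13.5 = 0.1259; z_E = (5.13 − 5.15)/1.02 = -0.0196; E_B = (0.1259 − (-0.0196))/√2 = 0.1029.
E_A − E_B = 0.0162 − 0.1029 = -0.0867 ≈ -0.09.

-0.09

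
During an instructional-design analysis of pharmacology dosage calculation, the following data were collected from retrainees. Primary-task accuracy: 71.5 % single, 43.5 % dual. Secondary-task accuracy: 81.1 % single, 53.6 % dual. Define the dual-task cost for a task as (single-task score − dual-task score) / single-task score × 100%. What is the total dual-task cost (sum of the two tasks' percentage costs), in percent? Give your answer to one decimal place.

73.1

Primary cost = (71.5 − 43.5) / 71.5 × 100% = 39.1608%.
Secondary cost = (81.1 − 53.6) / 81.1 × 100% = 33.9088%.
Total = 39.1608% + 33.9088% = 73.0696% ≈ 73.1%.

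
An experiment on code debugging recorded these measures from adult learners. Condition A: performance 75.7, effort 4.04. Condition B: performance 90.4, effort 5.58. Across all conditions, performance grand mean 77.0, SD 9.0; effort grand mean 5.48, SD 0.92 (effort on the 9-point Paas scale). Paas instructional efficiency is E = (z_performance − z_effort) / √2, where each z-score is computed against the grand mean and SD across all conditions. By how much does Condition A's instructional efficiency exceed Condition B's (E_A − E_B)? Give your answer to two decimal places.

Condition A: z_P = (75.7 − 77.0)/9.0 = -0.1444; z_E = (4.04 − 5.48)/0.92 = -1.5652; E_A = (-0.1444 − (-1.5652))/√2 = 1.0047.
Condition B: z_P = (90.4 − 77.0)/9.0 = 1.4889; z_E = (5.58 − 5.48)/0.92 = 0.1087; E_B = (1.4889 − 0.1087)/√2 = 0.9759.
E_A − E_B = 1.0047 − 0.9759 = 0.0288 ≈ 0.03.

0.03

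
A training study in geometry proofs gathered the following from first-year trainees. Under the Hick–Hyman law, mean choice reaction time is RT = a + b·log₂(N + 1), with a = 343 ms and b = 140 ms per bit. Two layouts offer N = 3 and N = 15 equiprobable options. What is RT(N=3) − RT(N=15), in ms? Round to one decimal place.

-280.0

RT(3) = 343 + 140·log₂(4) = 343 + 140·2.0000 = 623.0000 ms.
RT(15) = 343 + 140·log₂(16) = 343 + 140·4.0000 = 903.0000 ms.
Difference = 623.0000 − 903.0000 = -280.0000 ≈ -280.0 ms.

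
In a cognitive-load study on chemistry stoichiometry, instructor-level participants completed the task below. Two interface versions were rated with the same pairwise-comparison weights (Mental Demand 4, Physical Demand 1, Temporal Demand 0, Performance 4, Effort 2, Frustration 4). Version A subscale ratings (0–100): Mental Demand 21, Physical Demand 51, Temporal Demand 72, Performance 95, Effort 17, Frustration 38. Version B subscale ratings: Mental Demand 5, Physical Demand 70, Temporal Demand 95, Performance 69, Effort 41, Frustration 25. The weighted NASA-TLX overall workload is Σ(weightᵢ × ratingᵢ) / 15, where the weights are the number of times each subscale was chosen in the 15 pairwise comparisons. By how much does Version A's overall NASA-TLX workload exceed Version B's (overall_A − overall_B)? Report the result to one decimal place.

Version A weighted sum = 4·21 + 1·51 + 0·72 + 4·95 + 2·17 + 4·38 = 84 + 51 + 0 + 380 + 34 + 152 = 701; overall_A = 701/15 = 46.7333.
Version B weighted sum = 4·5 + 1·70 + 0·95 + 4·69 + 2·41 + 4·25 = 20 + 70 + 0 + 276 + 82 + 100 = 548; overall_B = 548/15 = 36.5333.
Difference = 46.7333 − 36.5333 = 10.2000 ≈ 10.2.

10.2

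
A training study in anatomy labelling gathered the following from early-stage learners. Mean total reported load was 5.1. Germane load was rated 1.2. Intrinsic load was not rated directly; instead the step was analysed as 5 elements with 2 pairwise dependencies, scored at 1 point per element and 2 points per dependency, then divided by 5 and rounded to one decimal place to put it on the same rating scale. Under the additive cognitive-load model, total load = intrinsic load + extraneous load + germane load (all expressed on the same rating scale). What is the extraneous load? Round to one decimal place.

Intrinsic (element-interactivity): (5 × 1 + 2 × 2) / 5 = 9 / 5 = 1.8000 → 1.8.
extraneous load = total − intrinsic − germane
             = 5.1 − 1.8 − 1.2 = 2.1.

2.1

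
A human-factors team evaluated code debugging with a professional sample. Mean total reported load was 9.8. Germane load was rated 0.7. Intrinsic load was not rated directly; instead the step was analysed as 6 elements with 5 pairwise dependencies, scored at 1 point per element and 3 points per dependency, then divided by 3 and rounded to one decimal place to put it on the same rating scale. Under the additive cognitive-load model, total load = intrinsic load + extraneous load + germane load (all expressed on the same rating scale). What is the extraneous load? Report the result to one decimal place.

2.1

Intrinsic (element-interactivity): (6 × 1 + 5 × 3) / 3 = 21 / 3 = 7.0000 → 7.0.
extraneous load = total − intrinsic − germane
             = 9.8 − 7.0 − 0.7 = 2.1.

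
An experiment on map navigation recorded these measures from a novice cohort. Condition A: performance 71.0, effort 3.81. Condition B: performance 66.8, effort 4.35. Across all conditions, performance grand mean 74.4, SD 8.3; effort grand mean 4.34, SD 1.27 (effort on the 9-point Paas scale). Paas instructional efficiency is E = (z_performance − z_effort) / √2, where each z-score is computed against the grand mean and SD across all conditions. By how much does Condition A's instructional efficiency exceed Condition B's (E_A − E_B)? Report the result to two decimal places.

Condition A: z_P = (71.0 − 74.4)/8.3 = -0.4096; z_E = (3.81 − 4.34)/1.27 = -0.4173; E_A = (-0.4096 − (-0.4173))/√2 = 0.0054.
Condition B: z_P = (66.8 − 74.4)/8.3 = -0.9157; z_E = (4.35 − 4.34)/1.27 = 0.0079; E_B = (-0.9157 − 0.0079)/√2 = -0.6531.
E_A − E_B = 0.0054 − (-0.6531) = 0.6585 ≈ 0.66.

0.66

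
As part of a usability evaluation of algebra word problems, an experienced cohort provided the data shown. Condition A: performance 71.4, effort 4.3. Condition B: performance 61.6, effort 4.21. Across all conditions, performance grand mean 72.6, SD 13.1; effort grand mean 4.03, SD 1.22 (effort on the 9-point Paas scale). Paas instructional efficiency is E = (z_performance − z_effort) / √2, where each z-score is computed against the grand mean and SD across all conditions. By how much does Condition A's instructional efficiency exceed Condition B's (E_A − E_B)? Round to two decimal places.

Condition A: z_P = (71.4 − 72.6)/13.1 = -0.0916; z_E = (4.3 − 4.03)/1.22 = 0.2213; E_A = (-0.0916 − 0.2213)/√2 = -0.2213.
Condition B: z_P = (61.6 − 72.6)/13.1 = -0.8397; z_E = (4.21 − 4.03)/1.22 = 0.1475; E_B = (-0.8397 − 0.1475)/√2 = -0.6981.
E_A − E_B = -0.2213 − (-0.6981) = 0.4768 ≈ 0.48.

0.48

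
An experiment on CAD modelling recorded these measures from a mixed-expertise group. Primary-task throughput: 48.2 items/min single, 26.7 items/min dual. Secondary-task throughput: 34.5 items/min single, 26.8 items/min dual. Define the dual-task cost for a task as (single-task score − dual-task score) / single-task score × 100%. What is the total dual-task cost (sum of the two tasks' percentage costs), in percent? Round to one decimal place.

66.9

Primary cost = (48.2 − 26.7) / 48.2 × 100% = 44.6058%.
Secondary cost = (34.5 − 26.8) / 34.5 × 100% = 22.3188%.
Total = 44.6058% + 22.3188% = 66.9246% ≈ 66.9%.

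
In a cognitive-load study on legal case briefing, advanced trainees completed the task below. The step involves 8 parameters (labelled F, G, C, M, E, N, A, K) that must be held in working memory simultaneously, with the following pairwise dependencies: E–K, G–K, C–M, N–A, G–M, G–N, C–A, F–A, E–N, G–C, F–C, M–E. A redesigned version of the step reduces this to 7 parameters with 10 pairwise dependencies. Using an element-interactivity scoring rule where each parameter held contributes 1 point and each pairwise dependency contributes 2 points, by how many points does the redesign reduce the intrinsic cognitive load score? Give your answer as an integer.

Original: 8 × 1 + 12 × 2 = 8 + 24 = 32.
Redesigned: 7 × 1 + 10 × 2 = 7 + 20 = 27.
Reduction = 32 − 27 = 5.

5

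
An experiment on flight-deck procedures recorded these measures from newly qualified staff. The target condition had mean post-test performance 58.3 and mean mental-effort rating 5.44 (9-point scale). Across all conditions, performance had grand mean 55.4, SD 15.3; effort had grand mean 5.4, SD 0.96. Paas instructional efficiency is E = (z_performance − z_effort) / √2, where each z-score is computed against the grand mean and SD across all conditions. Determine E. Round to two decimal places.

0.10

z_performance = (58.3 − 55.4) / 15.3 = 2.9000 / 15.3 = 0.1895.
z_effort = (5.44 − 5.4) / 0.96 = 0.0400 / 0.96 = 0.0417.
z_P − z_E = 0.1895 − 0.0417 = 0.1478.
E = 0.1478 / √2 = 0.1478 / 1.41421 = 0.1045 ≈ 0.10.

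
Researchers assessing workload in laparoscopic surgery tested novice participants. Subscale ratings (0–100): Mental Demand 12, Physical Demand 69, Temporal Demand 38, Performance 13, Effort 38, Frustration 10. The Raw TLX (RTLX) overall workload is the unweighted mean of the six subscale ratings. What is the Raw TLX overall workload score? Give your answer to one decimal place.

Sum of ratings = 12 + 69 + 38 + 13 + 38 + 10 = 180.
RTLX = 180 / 6 = 30.0000 ≈ 30.0.

30.0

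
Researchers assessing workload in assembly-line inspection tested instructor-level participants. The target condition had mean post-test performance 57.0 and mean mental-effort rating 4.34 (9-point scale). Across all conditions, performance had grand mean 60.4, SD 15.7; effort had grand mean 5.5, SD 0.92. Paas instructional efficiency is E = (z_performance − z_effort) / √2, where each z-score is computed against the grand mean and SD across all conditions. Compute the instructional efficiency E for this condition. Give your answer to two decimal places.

0.74

z_performance = (57.0 − 60.4) / 15.7 = -3.4000 / 15.7 = -0.2166.
z_effort = (4.34 − 5.5) / 0.92 = -1.1600 / 0.92 = -1.2609.
z_P − z_E = -0.2166 − (-1.2609) = 1.0443.
E = 1.0443 / √2 = 1.0443 / 1.41421 = 0.7384 ≈ 0.74.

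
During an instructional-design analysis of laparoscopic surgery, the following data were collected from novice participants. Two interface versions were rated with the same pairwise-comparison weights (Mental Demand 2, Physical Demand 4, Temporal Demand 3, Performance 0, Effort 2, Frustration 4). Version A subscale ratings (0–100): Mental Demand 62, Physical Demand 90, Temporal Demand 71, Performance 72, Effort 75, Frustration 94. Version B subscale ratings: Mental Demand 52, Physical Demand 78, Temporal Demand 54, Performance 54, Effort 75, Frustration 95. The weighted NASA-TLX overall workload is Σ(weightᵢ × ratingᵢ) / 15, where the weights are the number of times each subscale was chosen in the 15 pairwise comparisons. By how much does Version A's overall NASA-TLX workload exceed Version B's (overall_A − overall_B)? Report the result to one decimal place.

Version A weighted sum = 2·62 + 4·90 + 3·71 + 0·72 + 2·75 + 4·94 = 124 + 360 + 213 + 0 + 150 + 376 = 1223; overall_A = 1223/15 = 81.5333.
Version B weighted sum = 2·52 + 4·78 + 3·54 + 0·54 + 2·75 + 4·95 = 104 + 312 + 162 + 0 + 150 + 380 = 1108; overall_B = 1108/15 = 73.8667.
Difference = 81.5333 − 73.8667 = 7.6666 ≈ 7.7.

7.7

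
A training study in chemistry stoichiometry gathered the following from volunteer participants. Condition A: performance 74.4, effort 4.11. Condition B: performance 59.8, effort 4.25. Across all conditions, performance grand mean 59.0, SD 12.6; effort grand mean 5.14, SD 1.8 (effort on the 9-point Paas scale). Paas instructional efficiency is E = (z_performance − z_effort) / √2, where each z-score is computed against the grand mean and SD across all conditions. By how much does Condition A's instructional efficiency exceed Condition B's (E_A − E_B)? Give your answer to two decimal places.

Condition A: z_P = (74.4 − 59.0)/12.6 = 1.2222; z_E = (4.11 − 5.14)/1.8 = -0.5722; E_A = (1.2222 − (-0.5722))/√2 = 1.2688.
Condition B: z_P = (59.8 − 59.0)/12.6 = 0.0635; z_E = (4.25 − 5.14)/1.8 = -0.4944; E_B = (0.0635 − (-0.4944))/√2 = 0.3945.
E_A − E_B = 1.2688 − 0.3945 = 0.8743 ≈ 0.87.

0.87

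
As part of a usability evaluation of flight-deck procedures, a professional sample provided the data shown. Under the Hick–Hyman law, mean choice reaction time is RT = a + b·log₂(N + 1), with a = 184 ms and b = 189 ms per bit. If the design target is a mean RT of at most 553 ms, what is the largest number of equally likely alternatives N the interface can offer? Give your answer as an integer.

Set 184 + 189·log₂(N + 1) ≤ 553.
log₂(N + 1) ≤ (553 − 184) / 189 = 1.9524.
N + 1 ≤ 2^1.9524 = 3.8702.
N ≤ 2.8702, so the largest integer N is 2.

2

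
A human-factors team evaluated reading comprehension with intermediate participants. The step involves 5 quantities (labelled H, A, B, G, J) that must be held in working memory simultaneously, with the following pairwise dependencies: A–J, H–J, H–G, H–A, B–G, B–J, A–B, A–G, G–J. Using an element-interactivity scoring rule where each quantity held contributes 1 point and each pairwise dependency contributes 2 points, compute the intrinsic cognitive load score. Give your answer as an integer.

23

Count of quantities held simultaneously: 5.
Count of pairwise dependencies listed: 9.
Element contribution: 5 × 1 = 5.
Interaction contribution: 9 × 2 = 18.
Intrinsic load = 5 + 18 = 23.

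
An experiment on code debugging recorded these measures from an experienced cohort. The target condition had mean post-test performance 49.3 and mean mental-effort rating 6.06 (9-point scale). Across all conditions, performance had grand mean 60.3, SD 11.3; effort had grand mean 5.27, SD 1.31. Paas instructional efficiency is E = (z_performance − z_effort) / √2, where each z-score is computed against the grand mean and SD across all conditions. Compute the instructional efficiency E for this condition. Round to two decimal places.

z_performance = (49.3 − 60.3) / 11.3 = -11.0000 / 11.3 = -0.9735.
z_effort = (6.06 − 5.27) / 1.31 = 0.7900 / 1.31 = 0.6031.
z_P − z_E = -0.9735 − 0.6031 = -1.5766.
E = -1.5766 / √2 = -1.5766 / 1.41421 = -1.1148 ≈ -1.11.

-1.11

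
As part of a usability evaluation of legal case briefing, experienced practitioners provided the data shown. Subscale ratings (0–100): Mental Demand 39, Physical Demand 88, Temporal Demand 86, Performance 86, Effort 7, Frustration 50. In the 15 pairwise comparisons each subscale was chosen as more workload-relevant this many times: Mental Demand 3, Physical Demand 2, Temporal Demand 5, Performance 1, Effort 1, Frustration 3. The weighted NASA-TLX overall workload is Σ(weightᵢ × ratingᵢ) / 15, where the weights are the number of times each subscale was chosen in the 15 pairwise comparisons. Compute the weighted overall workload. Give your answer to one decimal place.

64.4

The tallies are the weights (they sum to 15).
Weighted sum = 3·39 + 2·88 + 5·86 + 1·86 + 1·7 + 3·50
            = 117 + 176 + 430 + 86 + 7 + 150 = 966.
Overall workload = 966 / 15 = 64.4000 ≈ 64.4.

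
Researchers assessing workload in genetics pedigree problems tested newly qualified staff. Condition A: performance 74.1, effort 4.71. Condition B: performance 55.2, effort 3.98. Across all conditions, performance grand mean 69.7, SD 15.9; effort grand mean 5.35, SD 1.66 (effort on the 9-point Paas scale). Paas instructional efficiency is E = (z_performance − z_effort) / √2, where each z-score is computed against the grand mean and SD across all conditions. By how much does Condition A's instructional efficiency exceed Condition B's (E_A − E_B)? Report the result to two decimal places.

Condition A: z_P = (74.1 − 69.7)/15.9 = 0.2767; z_E = (4.71 − 5.35)/1.66 = -0.3855; E_A = (0.2767 − (-0.3855))/√2 = 0.4682.
Condition B: z_P = (55.2 − 69.7)/15.9 = -0.9119; z_E = (3.98 − 5.35)/1.66 = -0.8253; E_B = (-0.9119 − (-0.8253))/√2 = -0.0612.
E_A − E_B = 0.4682 − (-0.0612) = 0.5294 ≈ 0.53.

0.53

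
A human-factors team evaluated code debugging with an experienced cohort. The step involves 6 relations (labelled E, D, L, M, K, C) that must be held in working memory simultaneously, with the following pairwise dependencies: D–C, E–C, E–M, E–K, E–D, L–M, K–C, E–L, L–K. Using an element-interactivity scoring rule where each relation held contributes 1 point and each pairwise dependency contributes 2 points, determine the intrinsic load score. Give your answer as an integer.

24

Count of relations held simultaneously: 6.
Count of pairwise dependencies listed: 9.
Element contribution: 6 × 1 = 6.
Interaction contribution: 9 × 2 = 18.
Intrinsic load = 6 + 18 = 24.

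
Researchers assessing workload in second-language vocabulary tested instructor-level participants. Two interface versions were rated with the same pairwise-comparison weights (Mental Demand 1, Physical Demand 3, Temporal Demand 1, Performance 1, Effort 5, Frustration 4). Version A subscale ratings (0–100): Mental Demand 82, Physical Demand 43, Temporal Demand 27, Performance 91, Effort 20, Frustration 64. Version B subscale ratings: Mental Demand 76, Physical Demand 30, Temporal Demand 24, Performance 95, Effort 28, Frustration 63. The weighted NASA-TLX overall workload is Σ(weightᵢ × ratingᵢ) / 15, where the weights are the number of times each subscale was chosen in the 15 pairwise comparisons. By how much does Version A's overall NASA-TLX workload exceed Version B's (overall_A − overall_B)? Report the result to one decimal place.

0.5

Version A weighted sum = 1·82 + 3·43 + 1·27 + 1·91 + 5·20 + 4·64 = 82 + 129 + 27 + 91 + 100 + 256 = 685; overall_A = 685/15 = 45.6667.
Version B weighted sum = 1·76 + 3·30 + 1·24 + 1·95 + 5·28 + 4·63 = 76 + 90 + 24 + 95 + 140 + 252 = 677; overall_B = 677/15 = 45.1333.
Difference = 45.6667 − 45.1333 = 0.5334 ≈ 0.5.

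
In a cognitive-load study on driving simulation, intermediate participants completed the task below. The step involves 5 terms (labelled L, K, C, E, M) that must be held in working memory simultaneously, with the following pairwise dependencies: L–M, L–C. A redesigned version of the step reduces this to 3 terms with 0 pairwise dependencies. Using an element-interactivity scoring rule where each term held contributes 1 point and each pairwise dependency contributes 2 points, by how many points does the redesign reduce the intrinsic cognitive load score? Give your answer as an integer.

Original: 5 × 1 + 2 × 2 = 5 + 4 = 9.
Redesigned: 3 × 1 + 0 × 2 = 3 + 0 = 3.
Reduction = 9 − 3 = 6.

6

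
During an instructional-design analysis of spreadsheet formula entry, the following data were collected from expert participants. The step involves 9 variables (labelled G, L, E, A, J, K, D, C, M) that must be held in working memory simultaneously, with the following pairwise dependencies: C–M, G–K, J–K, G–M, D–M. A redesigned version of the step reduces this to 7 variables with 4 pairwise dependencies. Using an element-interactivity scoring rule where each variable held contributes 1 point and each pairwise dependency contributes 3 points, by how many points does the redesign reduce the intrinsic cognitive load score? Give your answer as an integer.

5

Original: 9 × 1 + 5 × 3 = 9 + 15 = 24.
Redesigned: 7 × 1 + 4 × 3 = 7 + 12 = 19.
Reduction = 24 − 19 = 5.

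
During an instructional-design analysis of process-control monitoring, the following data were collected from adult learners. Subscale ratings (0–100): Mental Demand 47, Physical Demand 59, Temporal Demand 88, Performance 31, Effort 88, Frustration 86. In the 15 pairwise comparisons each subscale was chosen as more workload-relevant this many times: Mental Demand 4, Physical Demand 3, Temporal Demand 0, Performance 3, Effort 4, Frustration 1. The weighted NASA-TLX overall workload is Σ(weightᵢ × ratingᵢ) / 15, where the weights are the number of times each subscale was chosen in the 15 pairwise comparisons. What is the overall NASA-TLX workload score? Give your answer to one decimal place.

59.7

The tallies are the weights (they sum to 15).
Weighted sum = 4·47 + 3·59 + 0·88 + 3·31 + 4·88 + 1·86
            = 188 + 177 + 0 + 93 + 352 + 86 = 896.
Overall workload = 896 / 15 = 59.7333 ≈ 59.7.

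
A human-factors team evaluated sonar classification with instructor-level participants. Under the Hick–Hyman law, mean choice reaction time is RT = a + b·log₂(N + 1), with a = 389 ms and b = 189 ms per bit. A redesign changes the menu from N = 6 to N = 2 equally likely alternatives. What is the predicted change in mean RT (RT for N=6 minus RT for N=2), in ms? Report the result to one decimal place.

RT(6) = 389 + 189·log₂(7) = 389 + 189·2.8074 = 919.5986 ms.
RT(2) = 389 + 189·log₂(3) = 389 + 189·1.5850 = 688.5650 ms.
Difference = 919.5986 − 688.5650 = 231.0336 ≈ 231.0 ms.

231.0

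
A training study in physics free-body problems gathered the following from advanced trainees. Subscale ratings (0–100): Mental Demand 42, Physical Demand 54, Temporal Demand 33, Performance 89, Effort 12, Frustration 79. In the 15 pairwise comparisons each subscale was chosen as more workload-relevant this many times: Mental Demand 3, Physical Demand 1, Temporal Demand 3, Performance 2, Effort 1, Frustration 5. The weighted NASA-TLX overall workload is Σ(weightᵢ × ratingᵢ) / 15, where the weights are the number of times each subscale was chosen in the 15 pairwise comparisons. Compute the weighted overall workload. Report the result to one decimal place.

The tallies are the weights (they sum to 15).
Weighted sum = 3·42 + 1·54 + 3·33 + 2·89 + 1·12 + 5·79
            = 126 + 54 + 99 + 178 + 12 + 395 = 864.
Overall workload = 864 / 15 = 57.6000 ≈ 57.6.

57.6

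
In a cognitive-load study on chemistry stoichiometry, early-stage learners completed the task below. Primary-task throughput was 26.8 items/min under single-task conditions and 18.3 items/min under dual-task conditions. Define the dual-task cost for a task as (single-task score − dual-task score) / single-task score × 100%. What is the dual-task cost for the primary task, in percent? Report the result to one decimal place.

Cost = (26.8 − 18.3) / 26.8 × 100%
     = 8.5000 / 26.8 × 100% = 31.7164%.
≈ 31.7%.

31.7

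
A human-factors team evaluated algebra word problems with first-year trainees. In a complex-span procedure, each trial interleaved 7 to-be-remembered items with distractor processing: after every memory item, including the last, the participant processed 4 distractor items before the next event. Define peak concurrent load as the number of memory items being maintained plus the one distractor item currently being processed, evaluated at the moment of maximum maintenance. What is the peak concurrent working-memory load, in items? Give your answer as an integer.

Maintenance is greatest during the distractor(s) after memory item 7: all 7 memory items are being held.
One distractor item is concurrently being processed.
Peak concurrent load = 7 + 1 = 8 items.

8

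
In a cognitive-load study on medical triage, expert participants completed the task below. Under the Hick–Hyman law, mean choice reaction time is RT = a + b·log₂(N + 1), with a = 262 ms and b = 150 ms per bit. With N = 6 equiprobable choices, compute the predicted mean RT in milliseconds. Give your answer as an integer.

683

log₂(6 + 1) = log₂(7) = 2.8074.
RT = 262 + 150 × 2.8074 = 262 + 421.1100 = 683.1100 ms.
≈ 683 ms.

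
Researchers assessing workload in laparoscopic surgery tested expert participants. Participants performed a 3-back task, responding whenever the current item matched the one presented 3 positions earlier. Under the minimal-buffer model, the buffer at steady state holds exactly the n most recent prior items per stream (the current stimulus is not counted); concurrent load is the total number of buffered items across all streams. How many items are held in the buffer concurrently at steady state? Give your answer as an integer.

The buffer holds the 3 most recent prior items.
Steady-state concurrent load = 3 items.

3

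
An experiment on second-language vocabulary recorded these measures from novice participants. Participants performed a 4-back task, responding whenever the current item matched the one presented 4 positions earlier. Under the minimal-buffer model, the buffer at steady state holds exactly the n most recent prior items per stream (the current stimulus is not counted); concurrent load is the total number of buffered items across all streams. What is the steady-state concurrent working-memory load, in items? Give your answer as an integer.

4

The buffer holds the 4 most recent prior items.
Steady-state concurrent load = 4 items.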